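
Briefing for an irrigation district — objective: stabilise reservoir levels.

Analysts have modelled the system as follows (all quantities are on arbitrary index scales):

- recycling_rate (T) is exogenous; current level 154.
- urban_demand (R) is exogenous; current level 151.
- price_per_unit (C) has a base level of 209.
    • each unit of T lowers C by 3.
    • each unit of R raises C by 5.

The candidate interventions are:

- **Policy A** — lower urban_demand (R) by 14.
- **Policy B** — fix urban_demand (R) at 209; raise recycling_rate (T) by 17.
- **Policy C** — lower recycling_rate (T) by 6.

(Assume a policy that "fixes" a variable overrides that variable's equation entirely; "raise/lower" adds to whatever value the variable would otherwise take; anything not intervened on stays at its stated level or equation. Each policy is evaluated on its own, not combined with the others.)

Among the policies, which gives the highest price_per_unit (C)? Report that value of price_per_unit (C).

741

Policy A (R − 14):
  T = 154
  R = 151 − 14 = 137
  C = 209 − 3·154 + 5·137 = 432
Policy B (R := 209, T + 17):
  T = 154 + 17 = 171
  R = 209
  C = 209 − 3·171 + 5·209 = 741
Policy C (T − 6):
  T = 154 − 6 = 148
  R = 151
  C = 209 − 3·148 + 5·151 = 520
Comparing — Policy A: C=432, Policy B: C=741, Policy C: C=520. Highest is 741 (Policy B).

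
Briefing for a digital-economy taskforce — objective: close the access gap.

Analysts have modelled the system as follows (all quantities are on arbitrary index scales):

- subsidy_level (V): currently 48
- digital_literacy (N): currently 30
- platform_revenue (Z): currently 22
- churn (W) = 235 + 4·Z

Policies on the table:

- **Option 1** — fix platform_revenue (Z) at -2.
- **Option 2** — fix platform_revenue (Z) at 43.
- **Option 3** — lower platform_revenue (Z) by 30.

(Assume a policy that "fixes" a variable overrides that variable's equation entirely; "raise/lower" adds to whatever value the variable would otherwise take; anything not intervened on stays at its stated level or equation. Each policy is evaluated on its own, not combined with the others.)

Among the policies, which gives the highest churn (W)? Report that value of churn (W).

Option 1 (Z := -2):
  Z = -2
  W = 235 + 4·(-2) = 227
Option 2 (Z := 43):
  Z = 43
  W = 235 + 4·43 = 407
Option 3 (Z − 30):
  Z = 22 − 30 = -8
  W = 235 + 4·(-8) = 203
Comparing — Option 1: W=227, Option 2: W=407, Option 3: W=203. Highest is 407 (Option 2).

407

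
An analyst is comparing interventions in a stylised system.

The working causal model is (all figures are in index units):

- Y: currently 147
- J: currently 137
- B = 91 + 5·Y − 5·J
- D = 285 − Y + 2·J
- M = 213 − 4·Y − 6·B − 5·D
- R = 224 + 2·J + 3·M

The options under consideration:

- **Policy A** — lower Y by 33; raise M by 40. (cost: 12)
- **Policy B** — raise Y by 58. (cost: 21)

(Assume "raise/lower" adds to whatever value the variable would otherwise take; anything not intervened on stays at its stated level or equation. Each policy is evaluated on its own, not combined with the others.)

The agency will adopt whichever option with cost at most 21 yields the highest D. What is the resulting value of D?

445

Policy A (Y − 33, M + 40):
  Y = 147 − 33 = 114
  J = 137
  D = 285 − 114 + 2·137 = 445
Policy B (Y + 58):
  Y = 147 + 58 = 205
  J = 137
  D = 285 − 205 + 2·137 = 354
Comparing — Policy A: D=445, Policy B: D=354. Highest is 445 (Policy A).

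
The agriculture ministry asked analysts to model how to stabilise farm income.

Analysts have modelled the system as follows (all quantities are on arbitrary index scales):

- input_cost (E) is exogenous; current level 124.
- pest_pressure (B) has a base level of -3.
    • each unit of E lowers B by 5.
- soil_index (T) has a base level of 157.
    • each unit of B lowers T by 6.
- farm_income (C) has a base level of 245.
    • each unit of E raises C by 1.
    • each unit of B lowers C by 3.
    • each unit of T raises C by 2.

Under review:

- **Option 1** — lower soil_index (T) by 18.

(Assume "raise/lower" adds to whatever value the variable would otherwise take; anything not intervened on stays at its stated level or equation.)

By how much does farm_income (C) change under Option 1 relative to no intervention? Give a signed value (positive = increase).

-36

Baseline:
  E = 124
  B = -3 − 5·124 = -623
  T = 157 − 6·(-623) = 3895
  C = 245 + 124 − 3·(-623) + 2·3895 = 10028
Option 1 (T − 18):
  E = 124
  B = -3 − 5·124 = -623
  T = 157 − 6·(-623) (−18 from intervention) = 3877
  C = 245 + 124 − 3·(-623) + 2·3877 = 9992
Change in C: 9992 − 10028 = -36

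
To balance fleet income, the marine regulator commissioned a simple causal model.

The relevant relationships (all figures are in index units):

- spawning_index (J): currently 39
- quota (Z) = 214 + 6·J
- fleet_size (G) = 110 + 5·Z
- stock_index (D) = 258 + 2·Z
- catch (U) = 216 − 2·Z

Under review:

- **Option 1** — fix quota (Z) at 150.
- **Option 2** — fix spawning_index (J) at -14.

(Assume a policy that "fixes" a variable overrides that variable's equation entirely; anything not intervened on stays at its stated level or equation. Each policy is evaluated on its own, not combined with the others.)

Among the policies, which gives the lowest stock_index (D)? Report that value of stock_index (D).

518

Option 1 (Z := 150):
  J = 39
  Z = 150
  D = 258 + 2·150 = 558
Option 2 (J := -14):
  J = -14
  Z = 214 + 6·(-14) = 130
  D = 258 + 2·130 = 518
Comparing — Option 1: D=558, Option 2: D=518. Lowest is 518 (Option 2).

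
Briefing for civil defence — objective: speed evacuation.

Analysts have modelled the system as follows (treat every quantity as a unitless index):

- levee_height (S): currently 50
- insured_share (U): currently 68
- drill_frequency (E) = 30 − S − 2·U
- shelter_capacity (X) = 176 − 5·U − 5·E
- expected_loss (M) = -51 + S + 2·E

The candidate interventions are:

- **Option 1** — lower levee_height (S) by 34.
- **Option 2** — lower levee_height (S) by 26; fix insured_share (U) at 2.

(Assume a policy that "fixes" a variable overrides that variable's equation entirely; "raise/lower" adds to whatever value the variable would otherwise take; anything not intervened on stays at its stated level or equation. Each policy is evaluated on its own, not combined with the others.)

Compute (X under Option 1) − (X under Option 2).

290

Option 1 (S − 34):
  S = 50 − 34 = 16
  U = 68
  E = 30 − 16 − 2·68 = -122
  X = 176 − 5·68 − 5·(-122) = 446
Option 2 (S − 26, U := 2):
  S = 50 − 26 = 24
  U = 2
  E = 30 − 24 − 2·2 = 2
  X = 176 − 5·2 − 5·2 = 156
X: 446 − 156 = 290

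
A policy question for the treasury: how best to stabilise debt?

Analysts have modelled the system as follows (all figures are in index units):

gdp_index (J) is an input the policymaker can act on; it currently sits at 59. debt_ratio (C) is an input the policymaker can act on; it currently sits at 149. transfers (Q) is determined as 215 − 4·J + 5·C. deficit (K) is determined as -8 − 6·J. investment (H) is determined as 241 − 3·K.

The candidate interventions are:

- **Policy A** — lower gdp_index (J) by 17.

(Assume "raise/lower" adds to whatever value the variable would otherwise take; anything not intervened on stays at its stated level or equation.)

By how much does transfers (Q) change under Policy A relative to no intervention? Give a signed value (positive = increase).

Baseline:
  J = 59
  C = 149
  Q = 215 − 4·59 + 5·149 = 724
Policy A (J − 17):
  J = 59 − 17 = 42
  C = 149
  Q = 215 − 4·42 + 5·149 = 792
Change in Q: 792 − 724 = 68

68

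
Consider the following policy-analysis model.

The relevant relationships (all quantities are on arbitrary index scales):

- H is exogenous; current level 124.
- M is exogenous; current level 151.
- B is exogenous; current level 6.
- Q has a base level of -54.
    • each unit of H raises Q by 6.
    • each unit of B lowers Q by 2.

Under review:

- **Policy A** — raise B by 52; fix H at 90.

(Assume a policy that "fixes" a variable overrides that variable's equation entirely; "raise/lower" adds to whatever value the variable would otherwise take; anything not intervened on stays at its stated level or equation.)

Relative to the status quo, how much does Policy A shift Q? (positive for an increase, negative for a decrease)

Baseline:
  H = 124
  B = 6
  Q = -54 + 6·124 − 2·6 = 678
Policy A (B + 52, H := 90):
  H = 90
  B = 6 + 52 = 58
  Q = -54 + 6·90 − 2·58 = 370
Change in Q: 370 − 678 = -308

-308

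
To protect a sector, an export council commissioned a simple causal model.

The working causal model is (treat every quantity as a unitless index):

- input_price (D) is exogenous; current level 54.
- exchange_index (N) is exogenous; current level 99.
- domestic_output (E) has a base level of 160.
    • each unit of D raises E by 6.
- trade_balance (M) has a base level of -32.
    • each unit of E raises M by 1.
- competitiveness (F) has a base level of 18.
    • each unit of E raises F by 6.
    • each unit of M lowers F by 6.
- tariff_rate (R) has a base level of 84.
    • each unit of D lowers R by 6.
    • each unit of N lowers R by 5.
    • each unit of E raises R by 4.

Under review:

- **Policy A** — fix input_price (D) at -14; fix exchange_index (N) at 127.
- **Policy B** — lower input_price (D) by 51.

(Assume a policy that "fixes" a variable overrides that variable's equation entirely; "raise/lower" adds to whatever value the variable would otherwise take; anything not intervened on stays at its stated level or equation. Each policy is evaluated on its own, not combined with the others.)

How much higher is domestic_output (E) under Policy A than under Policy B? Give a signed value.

-102

Policy A (D := -14, N := 127):
  D = -14
  E = 160 + 6·(-14) = 76
Policy B (D − 51):
  D = 54 − 51 = 3
  E = 160 + 6·3 = 178
E: 76 − 178 = -102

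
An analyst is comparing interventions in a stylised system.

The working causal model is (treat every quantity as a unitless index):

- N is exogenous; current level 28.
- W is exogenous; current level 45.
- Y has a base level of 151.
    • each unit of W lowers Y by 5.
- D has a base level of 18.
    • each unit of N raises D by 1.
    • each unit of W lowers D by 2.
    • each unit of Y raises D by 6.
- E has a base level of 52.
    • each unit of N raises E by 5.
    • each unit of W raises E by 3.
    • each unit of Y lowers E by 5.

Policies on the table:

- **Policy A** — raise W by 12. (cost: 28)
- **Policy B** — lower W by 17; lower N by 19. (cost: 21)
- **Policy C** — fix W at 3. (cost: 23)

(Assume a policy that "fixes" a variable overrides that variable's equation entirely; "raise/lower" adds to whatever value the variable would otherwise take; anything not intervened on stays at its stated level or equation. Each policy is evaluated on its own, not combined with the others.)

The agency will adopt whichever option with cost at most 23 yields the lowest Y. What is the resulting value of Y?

11

Policy B (W − 17, N − 19):
  W = 45 − 17 = 28
  Y = 151 − 5·28 = 11
Policy C (W := 3):
  W = 3
  Y = 151 − 5·3 = 136
Comparing — Policy B: Y=11, Policy C: Y=136. Lowest is 11 (Policy B).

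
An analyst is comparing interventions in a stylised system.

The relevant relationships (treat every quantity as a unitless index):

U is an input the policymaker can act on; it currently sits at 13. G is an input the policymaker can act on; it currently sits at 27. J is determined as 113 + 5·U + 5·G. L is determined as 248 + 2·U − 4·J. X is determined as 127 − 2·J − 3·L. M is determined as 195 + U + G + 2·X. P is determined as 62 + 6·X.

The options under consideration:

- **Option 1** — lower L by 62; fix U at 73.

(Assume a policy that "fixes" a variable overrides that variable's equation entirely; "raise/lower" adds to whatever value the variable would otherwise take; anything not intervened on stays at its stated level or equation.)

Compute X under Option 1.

Option 1 (L − 62, U := 73):
  U = 73
  G = 27
  J = 113 + 5·73 + 5·27 = 613
  L = 248 + 2·73 − 4·613 (−62 from intervention) = -2120
  X = 127 − 2·613 − 3·(-2120) = 5261

5261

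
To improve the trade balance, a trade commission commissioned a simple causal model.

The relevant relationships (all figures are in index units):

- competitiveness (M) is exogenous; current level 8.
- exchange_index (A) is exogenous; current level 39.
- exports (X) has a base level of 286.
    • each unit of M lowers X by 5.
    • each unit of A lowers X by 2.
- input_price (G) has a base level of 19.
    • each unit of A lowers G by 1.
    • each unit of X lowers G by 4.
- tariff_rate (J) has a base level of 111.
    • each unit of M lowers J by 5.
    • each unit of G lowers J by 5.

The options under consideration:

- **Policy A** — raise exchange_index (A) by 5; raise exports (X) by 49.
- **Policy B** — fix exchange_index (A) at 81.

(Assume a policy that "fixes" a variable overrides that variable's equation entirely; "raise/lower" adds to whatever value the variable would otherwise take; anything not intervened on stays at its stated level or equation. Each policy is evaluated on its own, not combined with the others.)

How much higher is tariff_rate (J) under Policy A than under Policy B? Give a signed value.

Policy A (A + 5, X + 49):
  M = 8
  A = 39 + 5 = 44
  X = 286 − 5·8 − 2·44 (+49 from intervention) = 207
  G = 19 − 44 − 4·207 = -853
  J = 111 − 5·8 − 5·(-853) = 4336
Policy B (A := 81):
  M = 8
  A = 81
  X = 286 − 5·8 − 2·81 = 84
  G = 19 − 81 − 4·84 = -398
  J = 111 − 5·8 − 5·(-398) = 2061
J: 4336 − 2061 = 2275

2275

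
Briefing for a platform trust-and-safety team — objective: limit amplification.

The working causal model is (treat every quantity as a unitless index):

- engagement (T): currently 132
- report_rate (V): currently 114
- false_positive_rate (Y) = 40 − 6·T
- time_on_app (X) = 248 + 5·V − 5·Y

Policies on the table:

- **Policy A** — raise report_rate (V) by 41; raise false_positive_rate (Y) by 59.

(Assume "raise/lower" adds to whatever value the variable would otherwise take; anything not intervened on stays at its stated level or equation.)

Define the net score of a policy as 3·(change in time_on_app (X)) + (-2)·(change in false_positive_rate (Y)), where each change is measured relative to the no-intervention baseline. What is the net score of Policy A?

Baseline:
  T = 132
  V = 114
  Y = 40 − 6·132 = -752
  X = 248 + 5·114 − 5·(-752) = 4578
Policy A (V + 41, Y + 59):
  T = 132
  V = 114 + 41 = 155
  Y = 40 − 6·132 (+59 from intervention) = -693
  X = 248 + 5·155 − 5·(-693) = 4488
ΔX = 4488 − 4578 = -90; ΔY = -693 − (-752) = 59
Score = 3·(-90) + (-2)·59 = -388

-388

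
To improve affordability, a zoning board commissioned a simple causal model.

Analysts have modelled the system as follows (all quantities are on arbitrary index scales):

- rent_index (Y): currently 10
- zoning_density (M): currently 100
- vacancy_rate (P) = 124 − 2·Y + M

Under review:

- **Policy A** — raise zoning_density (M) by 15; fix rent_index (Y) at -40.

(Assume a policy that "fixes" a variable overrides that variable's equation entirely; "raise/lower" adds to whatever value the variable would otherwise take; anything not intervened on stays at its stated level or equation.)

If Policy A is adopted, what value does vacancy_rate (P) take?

Policy A (M + 15, Y := -40):
  Y = -40
  M = 100 + 15 = 115
  P = 124 − 2·(-40) + 115 = 319

319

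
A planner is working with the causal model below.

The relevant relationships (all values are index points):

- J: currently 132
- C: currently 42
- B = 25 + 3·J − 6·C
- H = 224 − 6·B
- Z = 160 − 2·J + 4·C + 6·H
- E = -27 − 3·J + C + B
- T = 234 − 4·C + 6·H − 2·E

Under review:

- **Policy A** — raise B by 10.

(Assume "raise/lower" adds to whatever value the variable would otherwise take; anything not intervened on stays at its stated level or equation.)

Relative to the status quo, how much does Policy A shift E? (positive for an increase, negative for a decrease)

Baseline:
  J = 132
  C = 42
  B = 25 + 3·132 − 6·42 = 169
  E = -27 − 3·132 + 42 + 169 = -212
Policy A (B + 10):
  J = 132
  C = 42
  B = 25 + 3·132 − 6·42 (+10 from intervention) = 179
  E = -27 − 3·132 + 42 + 179 = -202
Change in E: -202 − (-212) = 10

10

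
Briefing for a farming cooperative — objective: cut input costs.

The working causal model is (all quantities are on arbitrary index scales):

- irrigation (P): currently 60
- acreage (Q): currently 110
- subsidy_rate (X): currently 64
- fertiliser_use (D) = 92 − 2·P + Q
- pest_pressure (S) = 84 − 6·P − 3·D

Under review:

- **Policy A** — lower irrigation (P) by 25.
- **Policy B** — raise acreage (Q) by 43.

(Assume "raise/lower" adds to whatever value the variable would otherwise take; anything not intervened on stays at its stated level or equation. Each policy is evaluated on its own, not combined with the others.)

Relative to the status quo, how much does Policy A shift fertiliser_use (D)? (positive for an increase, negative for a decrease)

50

Baseline:
  P = 60
  Q = 110
  D = 92 − 2·60 + 110 = 82
Policy A (P − 25):
  P = 60 − 25 = 35
  Q = 110
  D = 92 − 2·35 + 110 = 132
Change in D: 132 − 82 = 50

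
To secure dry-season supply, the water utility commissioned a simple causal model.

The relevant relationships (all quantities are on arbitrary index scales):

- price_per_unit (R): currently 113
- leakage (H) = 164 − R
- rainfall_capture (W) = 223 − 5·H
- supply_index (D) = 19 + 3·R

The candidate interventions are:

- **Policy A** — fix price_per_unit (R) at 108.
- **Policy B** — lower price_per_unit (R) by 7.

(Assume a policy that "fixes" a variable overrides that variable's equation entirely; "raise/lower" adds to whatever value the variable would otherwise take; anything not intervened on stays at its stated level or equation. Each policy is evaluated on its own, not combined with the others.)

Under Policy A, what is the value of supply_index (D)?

Policy A (R := 108):
  R = 108
  D = 19 + 3·108 = 343

343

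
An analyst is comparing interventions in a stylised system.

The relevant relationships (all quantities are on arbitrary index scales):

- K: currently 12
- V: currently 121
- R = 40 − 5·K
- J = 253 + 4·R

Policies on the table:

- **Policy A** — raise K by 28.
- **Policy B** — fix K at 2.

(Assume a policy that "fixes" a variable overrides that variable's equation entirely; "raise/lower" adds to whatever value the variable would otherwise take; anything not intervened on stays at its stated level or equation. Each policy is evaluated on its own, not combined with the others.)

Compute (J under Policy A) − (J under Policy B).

-760

Policy A (K + 28):
  K = 12 + 28 = 40
  R = 40 − 5·40 = -160
  J = 253 + 4·(-160) = -387
Policy B (K := 2):
  K = 2
  R = 40 − 5·2 = 30
  J = 253 + 4·30 = 373
J: -387 − 373 = -760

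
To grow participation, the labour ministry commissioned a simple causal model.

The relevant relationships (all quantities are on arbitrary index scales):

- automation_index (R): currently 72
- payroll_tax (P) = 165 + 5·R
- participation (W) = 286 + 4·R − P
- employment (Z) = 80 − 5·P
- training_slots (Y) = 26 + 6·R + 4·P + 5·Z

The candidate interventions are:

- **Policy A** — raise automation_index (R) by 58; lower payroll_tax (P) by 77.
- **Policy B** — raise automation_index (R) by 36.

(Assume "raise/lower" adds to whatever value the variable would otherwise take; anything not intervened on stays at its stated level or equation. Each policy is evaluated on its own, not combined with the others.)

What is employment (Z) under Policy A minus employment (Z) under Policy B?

-165

Policy A (R + 58, P − 77):
  R = 72 + 58 = 130
  P = 165 + 5·130 (−77 from intervention) = 738
  Z = 80 − 5·738 = -3610
Policy B (R + 36):
  R = 72 + 36 = 108
  P = 165 + 5·108 = 705
  Z = 80 − 5·705 = -3445
Z: -3610 − (-3445) = -165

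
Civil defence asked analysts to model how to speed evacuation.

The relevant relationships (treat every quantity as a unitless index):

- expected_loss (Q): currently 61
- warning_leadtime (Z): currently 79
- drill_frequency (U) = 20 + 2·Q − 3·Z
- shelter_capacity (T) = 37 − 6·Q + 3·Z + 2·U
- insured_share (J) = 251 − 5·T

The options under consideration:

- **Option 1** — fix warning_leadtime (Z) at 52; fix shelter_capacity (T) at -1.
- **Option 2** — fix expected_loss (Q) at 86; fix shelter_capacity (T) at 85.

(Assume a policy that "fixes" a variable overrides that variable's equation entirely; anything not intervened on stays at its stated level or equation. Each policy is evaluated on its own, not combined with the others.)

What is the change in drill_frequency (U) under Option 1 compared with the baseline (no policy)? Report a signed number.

Baseline:
  Q = 61
  Z = 79
  U = 20 + 2·61 − 3·79 = -95
Option 1 (Z := 52, T := -1):
  Q = 61
  Z = 52
  U = 20 + 2·61 − 3·52 = -14
Change in U: -14 − (-95) = 81

81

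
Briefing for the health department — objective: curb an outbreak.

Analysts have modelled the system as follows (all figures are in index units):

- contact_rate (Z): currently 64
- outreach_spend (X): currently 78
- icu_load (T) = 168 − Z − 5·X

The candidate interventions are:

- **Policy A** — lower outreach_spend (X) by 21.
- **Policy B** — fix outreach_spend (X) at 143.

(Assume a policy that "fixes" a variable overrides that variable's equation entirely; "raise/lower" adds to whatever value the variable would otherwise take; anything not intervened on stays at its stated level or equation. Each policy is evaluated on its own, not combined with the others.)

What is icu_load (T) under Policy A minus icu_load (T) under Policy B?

Policy A (X − 21):
  Z = 64
  X = 78 − 21 = 57
  T = 168 − 64 − 5·57 = -181
Policy B (X := 143):
  Z = 64
  X = 143
  T = 168 − 64 − 5·143 = -611
T: -181 − (-611) = 430

430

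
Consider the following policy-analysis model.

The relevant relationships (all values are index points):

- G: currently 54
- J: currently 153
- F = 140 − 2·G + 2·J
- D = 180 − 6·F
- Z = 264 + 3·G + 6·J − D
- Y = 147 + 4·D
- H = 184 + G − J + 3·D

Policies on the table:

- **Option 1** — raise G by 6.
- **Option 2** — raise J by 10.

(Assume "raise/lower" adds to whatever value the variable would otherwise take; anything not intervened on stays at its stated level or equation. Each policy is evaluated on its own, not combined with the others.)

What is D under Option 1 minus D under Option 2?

Option 1 (G + 6):
  G = 54 + 6 = 60
  J = 153
  F = 140 − 2·60 + 2·153 = 326
  D = 180 − 6·326 = -1776
Option 2 (J + 10):
  G = 54
  J = 153 + 10 = 163
  F = 140 − 2·54 + 2·163 = 358
  D = 180 − 6·358 = -1968
D: -1776 − (-1968) = 192

192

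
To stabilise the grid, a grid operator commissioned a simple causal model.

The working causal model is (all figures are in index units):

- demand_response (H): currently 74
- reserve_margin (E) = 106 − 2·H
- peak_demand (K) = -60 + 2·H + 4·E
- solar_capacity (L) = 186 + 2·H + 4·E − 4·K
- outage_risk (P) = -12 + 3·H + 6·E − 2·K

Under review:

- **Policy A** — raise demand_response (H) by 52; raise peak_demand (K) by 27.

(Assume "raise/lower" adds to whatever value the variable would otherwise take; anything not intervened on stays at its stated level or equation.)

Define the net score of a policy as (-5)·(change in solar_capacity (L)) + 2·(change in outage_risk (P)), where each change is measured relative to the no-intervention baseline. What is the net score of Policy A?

Baseline:
  H = 74
  E = 106 − 2·74 = -42
  K = -60 + 2·74 + 4·(-42) = -80
  L = 186 + 2·74 + 4·(-42) − 4·(-80) = 486
  P = -12 + 3·74 + 6·(-42) − 2·(-80) = 118
Policy A (H + 52, K + 27):
  H = 74 + 52 = 126
  E = 106 − 2·126 = -146
  K = -60 + 2·126 + 4·(-146) (+27 from intervention) = -365
  L = 186 + 2·126 + 4·(-146) − 4·(-365) = 1314
  P = -12 + 3·126 + 6·(-146) − 2·(-365) = 220
ΔL = 1314 − 486 = 828; ΔP = 220 − 118 = 102
Score = (-5)·828 + 2·102 = -3936

-3936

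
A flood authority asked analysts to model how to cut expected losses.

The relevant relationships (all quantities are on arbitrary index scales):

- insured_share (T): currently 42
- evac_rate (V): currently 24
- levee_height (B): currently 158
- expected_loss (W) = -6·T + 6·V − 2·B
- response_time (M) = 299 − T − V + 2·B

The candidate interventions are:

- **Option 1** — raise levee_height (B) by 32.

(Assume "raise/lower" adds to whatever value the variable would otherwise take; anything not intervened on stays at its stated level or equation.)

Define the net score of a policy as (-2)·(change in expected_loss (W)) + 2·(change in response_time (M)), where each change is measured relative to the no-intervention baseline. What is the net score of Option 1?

Baseline:
  T = 42
  V = 24
  B = 158
  W = 0 − 6·42 + 6·24 − 2·158 = -424
  M = 299 − 42 − 24 + 2·158 = 549
Option 1 (B + 32):
  T = 42
  V = 24
  B = 158 + 32 = 190
  W = 0 − 6·42 + 6·24 − 2·190 = -488
  M = 299 − 42 − 24 + 2·190 = 613
ΔW = -488 − (-424) = -64; ΔM = 613 − 549 = 64
Score = (-2)·(-64) + 2·64 = 256

256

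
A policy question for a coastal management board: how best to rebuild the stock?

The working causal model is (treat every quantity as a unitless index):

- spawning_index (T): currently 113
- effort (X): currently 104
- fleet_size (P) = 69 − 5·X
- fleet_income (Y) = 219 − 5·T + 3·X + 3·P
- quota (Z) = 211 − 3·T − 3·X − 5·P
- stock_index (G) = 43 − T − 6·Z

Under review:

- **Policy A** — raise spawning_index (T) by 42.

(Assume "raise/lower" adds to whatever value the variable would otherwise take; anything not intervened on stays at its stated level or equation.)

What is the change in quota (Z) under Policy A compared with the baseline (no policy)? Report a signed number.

-126

Baseline:
  T = 113
  X = 104
  P = 69 − 5·104 = -451
  Z = 211 − 3·113 − 3·104 − 5·(-451) = 1815
Policy A (T + 42):
  T = 113 + 42 = 155
  X = 104
  P = 69 − 5·104 = -451
  Z = 211 − 3·155 − 3·104 − 5·(-451) = 1689
Change in Z: 1689 − 1815 = -126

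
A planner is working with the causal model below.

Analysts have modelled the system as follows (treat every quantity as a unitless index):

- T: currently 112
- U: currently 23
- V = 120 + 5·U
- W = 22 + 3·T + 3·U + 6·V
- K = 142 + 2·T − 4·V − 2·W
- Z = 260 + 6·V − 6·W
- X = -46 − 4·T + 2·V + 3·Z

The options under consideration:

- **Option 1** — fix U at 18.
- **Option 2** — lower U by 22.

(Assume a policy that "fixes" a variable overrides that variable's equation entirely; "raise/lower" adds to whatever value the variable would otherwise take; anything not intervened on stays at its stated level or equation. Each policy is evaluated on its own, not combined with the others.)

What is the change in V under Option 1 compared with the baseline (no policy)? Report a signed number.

Baseline:
  U = 23
  V = 120 + 5·23 = 235
Option 1 (U := 18):
  U = 18
  V = 120 + 5·18 = 210
Change in V: 210 − 235 = -25

-25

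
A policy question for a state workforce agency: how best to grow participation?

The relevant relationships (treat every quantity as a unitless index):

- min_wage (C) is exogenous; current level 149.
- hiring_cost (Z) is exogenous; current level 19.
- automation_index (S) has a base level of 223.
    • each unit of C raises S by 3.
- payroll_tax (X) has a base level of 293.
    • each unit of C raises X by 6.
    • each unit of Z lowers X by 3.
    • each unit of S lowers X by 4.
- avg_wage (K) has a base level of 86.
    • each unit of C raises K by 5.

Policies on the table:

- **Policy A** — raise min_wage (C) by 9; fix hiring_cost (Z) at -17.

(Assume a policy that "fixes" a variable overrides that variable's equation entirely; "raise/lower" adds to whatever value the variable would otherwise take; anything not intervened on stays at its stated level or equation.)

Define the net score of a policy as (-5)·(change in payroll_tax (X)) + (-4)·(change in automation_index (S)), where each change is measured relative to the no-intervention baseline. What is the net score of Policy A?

-378

Baseline:
  C = 149
  Z = 19
  S = 223 + 3·149 = 670
  X = 293 + 6·149 − 3·19 − 4·670 = -1550
Policy A (C + 9, Z := -17):
  C = 149 + 9 = 158
  Z = -17
  S = 223 + 3·158 = 697
  X = 293 + 6·158 − 3·(-17) − 4·697 = -1496
ΔX = -1496 − (-1550) = 54; ΔS = 697 − 670 = 27
Score = (-5)·54 + (-4)·27 = -378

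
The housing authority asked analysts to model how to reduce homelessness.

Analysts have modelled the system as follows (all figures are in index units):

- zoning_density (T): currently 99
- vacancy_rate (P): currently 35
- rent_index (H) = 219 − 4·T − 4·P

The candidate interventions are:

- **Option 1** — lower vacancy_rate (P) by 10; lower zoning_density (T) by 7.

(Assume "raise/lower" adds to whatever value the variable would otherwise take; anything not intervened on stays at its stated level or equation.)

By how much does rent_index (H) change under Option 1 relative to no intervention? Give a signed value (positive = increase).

Baseline:
  T = 99
  P = 35
  H = 219 − 4·99 − 4·35 = -317
Option 1 (P − 10, T − 7):
  T = 99 − 7 = 92
  P = 35 − 10 = 25
  H = 219 − 4·92 − 4·25 = -249
Change in H: -249 − (-317) = 68

68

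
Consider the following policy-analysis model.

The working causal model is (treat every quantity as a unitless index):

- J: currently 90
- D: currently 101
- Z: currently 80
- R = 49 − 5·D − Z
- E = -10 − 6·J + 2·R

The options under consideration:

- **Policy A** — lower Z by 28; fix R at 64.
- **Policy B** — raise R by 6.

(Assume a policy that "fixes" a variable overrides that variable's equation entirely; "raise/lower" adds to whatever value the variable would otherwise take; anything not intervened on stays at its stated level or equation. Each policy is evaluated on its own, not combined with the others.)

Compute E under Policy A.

-422

Policy A (Z − 28, R := 64):
  J = 90
  D = 101
  Z = 80 − 28 = 52
  R = 64
  E = -10 − 6·90 + 2·64 = -422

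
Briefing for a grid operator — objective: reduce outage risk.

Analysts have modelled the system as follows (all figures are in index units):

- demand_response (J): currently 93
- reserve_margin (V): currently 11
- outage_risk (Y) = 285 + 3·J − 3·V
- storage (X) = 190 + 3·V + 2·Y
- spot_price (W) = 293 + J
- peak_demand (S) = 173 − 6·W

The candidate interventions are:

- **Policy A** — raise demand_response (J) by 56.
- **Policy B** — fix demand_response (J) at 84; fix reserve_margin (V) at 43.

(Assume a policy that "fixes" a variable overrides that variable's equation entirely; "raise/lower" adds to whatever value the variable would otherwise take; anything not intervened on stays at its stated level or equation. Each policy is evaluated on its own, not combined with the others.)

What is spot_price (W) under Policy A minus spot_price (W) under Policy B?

65

Policy A (J + 56):
  J = 93 + 56 = 149
  W = 293 + 149 = 442
Policy B (J := 84, V := 43):
  J = 84
  W = 293 + 84 = 377
W: 442 − 377 = 65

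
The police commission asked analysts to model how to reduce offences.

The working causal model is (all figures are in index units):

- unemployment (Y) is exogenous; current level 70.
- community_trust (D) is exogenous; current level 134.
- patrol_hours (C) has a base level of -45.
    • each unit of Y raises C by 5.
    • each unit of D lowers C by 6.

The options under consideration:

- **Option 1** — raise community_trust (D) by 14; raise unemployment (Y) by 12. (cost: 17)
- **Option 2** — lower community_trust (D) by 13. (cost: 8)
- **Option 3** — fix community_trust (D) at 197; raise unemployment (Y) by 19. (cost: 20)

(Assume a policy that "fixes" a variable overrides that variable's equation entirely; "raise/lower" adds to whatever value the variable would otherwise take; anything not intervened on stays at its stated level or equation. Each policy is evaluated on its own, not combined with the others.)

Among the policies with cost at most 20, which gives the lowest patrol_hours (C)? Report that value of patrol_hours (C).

-782

Option 1 (D + 14, Y + 12):
  Y = 70 + 12 = 82
  D = 134 + 14 = 148
  C = -45 + 5·82 − 6·148 = -523
Option 2 (D − 13):
  Y = 70
  D = 134 − 13 = 121
  C = -45 + 5·70 − 6·121 = -421
Option 3 (D := 197, Y + 19):
  Y = 70 + 19 = 89
  D = 197
  C = -45 + 5·89 − 6·197 = -782
Comparing — Option 1: C=-523, Option 2: C=-421, Option 3: C=-782. Lowest is -782 (Option 3).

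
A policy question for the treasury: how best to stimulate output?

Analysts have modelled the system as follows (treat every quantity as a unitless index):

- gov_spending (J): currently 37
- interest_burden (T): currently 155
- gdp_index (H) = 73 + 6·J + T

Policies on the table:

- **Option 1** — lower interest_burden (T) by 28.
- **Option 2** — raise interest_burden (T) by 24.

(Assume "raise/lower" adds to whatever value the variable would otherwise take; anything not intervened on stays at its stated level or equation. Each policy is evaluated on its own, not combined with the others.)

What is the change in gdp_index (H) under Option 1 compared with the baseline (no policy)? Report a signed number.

-28

Baseline:
  J = 37
  T = 155
  H = 73 + 6·37 + 155 = 450
Option 1 (T − 28):
  J = 37
  T = 155 − 28 = 127
  H = 73 + 6·37 + 127 = 422
Change in H: 422 − 450 = -28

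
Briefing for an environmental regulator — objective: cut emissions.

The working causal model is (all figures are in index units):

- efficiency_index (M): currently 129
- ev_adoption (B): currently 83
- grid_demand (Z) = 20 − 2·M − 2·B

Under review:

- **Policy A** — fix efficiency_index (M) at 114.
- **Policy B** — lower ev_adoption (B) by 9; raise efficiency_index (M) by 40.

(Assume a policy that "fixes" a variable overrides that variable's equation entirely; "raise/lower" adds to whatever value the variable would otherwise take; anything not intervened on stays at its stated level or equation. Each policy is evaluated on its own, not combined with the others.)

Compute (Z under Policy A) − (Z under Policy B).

92

Policy A (M := 114):
  M = 114
  B = 83
  Z = 20 − 2·114 − 2·83 = -374
Policy B (B − 9, M + 40):
  M = 129 + 40 = 169
  B = 83 − 9 = 74
  Z = 20 − 2·169 − 2·74 = -466
Z: -374 − (-466) = 92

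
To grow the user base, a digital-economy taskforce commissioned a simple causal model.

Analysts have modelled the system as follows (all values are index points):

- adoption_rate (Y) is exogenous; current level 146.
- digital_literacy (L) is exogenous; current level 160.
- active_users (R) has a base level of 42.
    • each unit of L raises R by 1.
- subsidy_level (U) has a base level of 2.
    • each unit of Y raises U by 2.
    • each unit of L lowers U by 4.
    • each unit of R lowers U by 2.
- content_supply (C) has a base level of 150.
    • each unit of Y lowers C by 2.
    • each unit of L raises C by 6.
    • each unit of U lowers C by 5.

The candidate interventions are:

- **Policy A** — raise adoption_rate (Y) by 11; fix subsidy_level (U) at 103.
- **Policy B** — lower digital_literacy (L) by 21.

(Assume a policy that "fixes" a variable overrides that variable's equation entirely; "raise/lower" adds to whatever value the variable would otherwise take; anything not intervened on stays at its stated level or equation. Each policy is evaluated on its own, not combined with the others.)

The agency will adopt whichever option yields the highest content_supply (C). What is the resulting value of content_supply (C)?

3812

Policy A (Y + 11, U := 103):
  Y = 146 + 11 = 157
  L = 160
  R = 42 + 160 = 202
  U = 103
  C = 150 − 2·157 + 6·160 − 5·103 = 281
Policy B (L − 21):
  Y = 146
  L = 160 − 21 = 139
  R = 42 + 139 = 181
  U = 2 + 2·146 − 4·139 − 2·181 = -624
  C = 150 − 2·146 + 6·139 − 5·(-624) = 3812
Comparing — Policy A: C=281, Policy B: C=3812. Highest is 3812 (Policy B).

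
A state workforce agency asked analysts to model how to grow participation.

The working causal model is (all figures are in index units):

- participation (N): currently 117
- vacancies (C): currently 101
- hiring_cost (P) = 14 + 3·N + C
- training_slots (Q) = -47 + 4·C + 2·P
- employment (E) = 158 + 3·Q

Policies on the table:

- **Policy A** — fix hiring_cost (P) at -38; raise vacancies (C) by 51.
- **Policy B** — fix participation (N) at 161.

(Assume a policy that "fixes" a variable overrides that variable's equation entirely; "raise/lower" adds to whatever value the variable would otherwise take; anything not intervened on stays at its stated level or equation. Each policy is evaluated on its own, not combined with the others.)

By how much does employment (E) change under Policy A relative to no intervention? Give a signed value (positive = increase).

-2412

Baseline:
  N = 117
  C = 101
  P = 14 + 3·117 + 101 = 466
  Q = -47 + 4·101 + 2·466 = 1289
  E = 158 + 3·1289 = 4025
Policy A (P := -38, C + 51):
  N = 117
  C = 101 + 51 = 152
  P = -38
  Q = -47 + 4·152 + 2·(-38) = 485
  E = 158 + 3·485 = 1613
Change in E: 1613 − 4025 = -2412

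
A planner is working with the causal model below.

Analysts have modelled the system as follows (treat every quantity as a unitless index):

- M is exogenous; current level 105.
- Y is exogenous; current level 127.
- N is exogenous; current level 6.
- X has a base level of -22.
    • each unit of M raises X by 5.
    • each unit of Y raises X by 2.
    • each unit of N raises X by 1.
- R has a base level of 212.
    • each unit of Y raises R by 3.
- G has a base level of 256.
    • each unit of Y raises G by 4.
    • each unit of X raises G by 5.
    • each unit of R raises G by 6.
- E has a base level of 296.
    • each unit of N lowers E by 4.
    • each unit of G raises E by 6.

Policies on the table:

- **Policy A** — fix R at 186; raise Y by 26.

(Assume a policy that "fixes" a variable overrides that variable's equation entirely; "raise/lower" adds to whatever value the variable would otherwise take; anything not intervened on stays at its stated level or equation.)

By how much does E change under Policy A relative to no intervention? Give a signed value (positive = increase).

Baseline:
  M = 105
  Y = 127
  N = 6
  X = -22 + 5·105 + 2·127 + 6 = 763
  R = 212 + 3·127 = 593
  G = 256 + 4·127 + 5·763 + 6·593 = 8137
  E = 296 − 4·6 + 6·8137 = 49094
Policy A (R := 186, Y + 26):
  M = 105
  Y = 127 + 26 = 153
  N = 6
  X = -22 + 5·105 + 2·153 + 6 = 815
  R = 186
  G = 256 + 4·153 + 5·815 + 6·186 = 6059
  E = 296 − 4·6 + 6·6059 = 36626
Change in E: 36626 − 49094 = -12468

-12468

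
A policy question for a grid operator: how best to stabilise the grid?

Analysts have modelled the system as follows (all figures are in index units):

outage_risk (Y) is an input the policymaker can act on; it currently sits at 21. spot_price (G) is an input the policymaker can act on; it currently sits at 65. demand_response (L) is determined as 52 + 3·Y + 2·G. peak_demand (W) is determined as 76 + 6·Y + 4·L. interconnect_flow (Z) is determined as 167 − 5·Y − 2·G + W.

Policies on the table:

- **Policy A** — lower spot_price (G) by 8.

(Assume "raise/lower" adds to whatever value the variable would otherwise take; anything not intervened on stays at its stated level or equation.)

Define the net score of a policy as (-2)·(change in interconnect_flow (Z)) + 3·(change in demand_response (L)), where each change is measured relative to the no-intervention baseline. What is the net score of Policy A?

48

Baseline:
  Y = 21
  G = 65
  L = 52 + 3·21 + 2·65 = 245
  W = 76 + 6·21 + 4·245 = 1182
  Z = 167 − 5·21 − 2·65 + 1182 = 1114
Policy A (G − 8):
  Y = 21
  G = 65 − 8 = 57
  L = 52 + 3·21 + 2·57 = 229
  W = 76 + 6·21 + 4·229 = 1118
  Z = 167 − 5·21 − 2·57 + 1118 = 1066
ΔZ = 1066 − 1114 = -48; ΔL = 229 − 245 = -16
Score = (-2)·(-48) + 3·(-16) = 48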